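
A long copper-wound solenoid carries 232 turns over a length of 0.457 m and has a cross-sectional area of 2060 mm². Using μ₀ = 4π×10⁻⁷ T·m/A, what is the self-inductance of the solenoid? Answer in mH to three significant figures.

A = 2060 mm² = 2.060×10^-3 m².
For a long solenoid, L = μ₀N²A/ℓ.
L = (4π×10⁻⁷)(232)²(2.060×10^-3)/(0.457 m) = 3.049×10^-4 H.

L ≈ 0.305 mH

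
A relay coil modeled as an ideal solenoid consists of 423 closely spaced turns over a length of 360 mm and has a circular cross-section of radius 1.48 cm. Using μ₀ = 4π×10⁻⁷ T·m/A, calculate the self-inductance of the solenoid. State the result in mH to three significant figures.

A = πr² = π(1.480×10^-2 m)² = 6.881×10^-4 m².
For a long solenoid, L = μ₀N²A/ℓ.
L = (4π×10⁻⁷)(423)²(6.881×10^-4)/(0.36 m) = 4.298×10^-4 H.

L ≈ 0.430 mH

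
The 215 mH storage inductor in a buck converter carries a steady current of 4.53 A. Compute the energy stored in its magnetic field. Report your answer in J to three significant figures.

Stored magnetic energy: U = ½LI².
U = ½(0.215 H)(4.53 A)² = 2.206 J.

U ≈ 2.21 J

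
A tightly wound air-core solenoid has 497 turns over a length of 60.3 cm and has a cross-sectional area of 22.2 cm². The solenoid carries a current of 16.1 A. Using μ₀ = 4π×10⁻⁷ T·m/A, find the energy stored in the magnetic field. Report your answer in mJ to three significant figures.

A = 22.2 cm² = 2.220×10^-3 m².
L = μ₀N²A/ℓ = (4π×10⁻⁷)(497)²(2.220×10^-3)/(0.603) = 1.143×10^-3 H.
U = ½LI² = ½(1.143×10^-3)(16.1)² = 0.1481 J.

U ≈ 148 mJ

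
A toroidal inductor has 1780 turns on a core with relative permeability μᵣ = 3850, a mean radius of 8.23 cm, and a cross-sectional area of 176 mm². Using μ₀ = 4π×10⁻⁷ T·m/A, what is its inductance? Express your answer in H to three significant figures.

L ≈ 5.22 H

For a thin toroid, L = μ₀μᵣN²A/(2πR).
L = (4π×10⁻⁷)(3850)(1780)²(1.760×10^-4) / (2π×8.230×10^-2 m) = 5.217 H.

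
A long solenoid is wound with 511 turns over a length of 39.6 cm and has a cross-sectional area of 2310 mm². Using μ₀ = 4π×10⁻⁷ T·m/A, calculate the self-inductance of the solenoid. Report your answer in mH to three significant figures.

L ≈ 1.91 mH

A = 2310 mm² = 2.310×10^-3 m².
For a long solenoid, L = μ₀N²A/ℓ.
L = (4π×10⁻⁷)(511)²(2.310×10^-3)/(0.396 m) = 1.914×10^-3 H.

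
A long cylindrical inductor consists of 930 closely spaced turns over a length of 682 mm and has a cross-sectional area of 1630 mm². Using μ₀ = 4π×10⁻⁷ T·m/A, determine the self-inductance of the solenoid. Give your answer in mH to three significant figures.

A = 1630 mm² = 1.630×10^-3 m².
For a long solenoid, L = μ₀N²A/ℓ.
L = (4π×10⁻⁷)(930)²(1.630×10^-3)/(0.682 m) = 2.598×10^-3 H.

L ≈ 2.60 mH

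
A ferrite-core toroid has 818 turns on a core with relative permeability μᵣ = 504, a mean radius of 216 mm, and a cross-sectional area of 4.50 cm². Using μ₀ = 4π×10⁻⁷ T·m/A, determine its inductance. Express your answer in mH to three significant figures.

L ≈ 141 mH

For a thin toroid, L = μ₀μᵣN²A/(2πR).
L = (4π×10⁻⁷)(504)(818)²(4.500×10^-4) / (2π×0.216 m) = 0.1405 H.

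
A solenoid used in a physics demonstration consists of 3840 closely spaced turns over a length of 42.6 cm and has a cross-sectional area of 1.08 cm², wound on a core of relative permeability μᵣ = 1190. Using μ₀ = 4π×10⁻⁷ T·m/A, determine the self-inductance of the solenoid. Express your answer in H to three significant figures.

L ≈ 5.59 H

A = 1.08 cm² = 1.080×10^-4 m².
For a long solenoid, L = μ₀μᵣN²A/ℓ.
L = (4π×10⁻⁷)(1190)(3840)²(1.080×10^-4)/(0.426 m) = 5.59 H.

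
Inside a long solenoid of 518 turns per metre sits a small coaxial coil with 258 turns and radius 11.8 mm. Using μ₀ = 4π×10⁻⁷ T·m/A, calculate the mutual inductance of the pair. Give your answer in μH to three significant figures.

M ≈ 73.5 μH

The outer solenoid produces a uniform field B₁ = μ₀n₁I₁ across the inner coil,
so the flux linkage is N₂Φ = N₂B₁A₂ = μ₀n₁N₂A₂·I₁, giving M = μ₀n₁N₂A₂.
A₂ = πr² = π(1.180×10^-2 m)² = 4.374×10^-4 m².
M = (4π×10⁻⁷)(518)(258)(4.374×10^-4) = 7.346×10^-5 H.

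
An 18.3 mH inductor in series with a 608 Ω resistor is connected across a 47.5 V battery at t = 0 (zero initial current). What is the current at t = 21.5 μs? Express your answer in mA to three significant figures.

I ≈ 39.9 mA

τ = L/R = 1.830×10^-2/608 = 3.010×10^-5 s; final current I_∞ = ε/R = 47.5/608 = 7.812×10^-2 A.
I(t) = I_∞(1 − e^(−t/τ)) with t/τ = 0.714.
I = (7.812×10^-2)(1 − e^(−0.714)) = 3.988×10^-2 A.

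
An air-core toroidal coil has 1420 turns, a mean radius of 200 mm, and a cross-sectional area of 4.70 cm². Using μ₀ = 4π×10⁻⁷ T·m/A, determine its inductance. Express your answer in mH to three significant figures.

For a thin toroid, L = μ₀N²A/(2πR).
L = (4π×10⁻⁷)(1420)²(4.700×10^-4) / (2π×0.2 m) = 9.477×10^-4 H.

L ≈ 0.948 mH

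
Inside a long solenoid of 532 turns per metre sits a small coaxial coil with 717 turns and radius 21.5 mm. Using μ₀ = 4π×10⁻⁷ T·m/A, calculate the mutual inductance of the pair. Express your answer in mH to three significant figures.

M ≈ 0.696 mH

The outer solenoid produces a uniform field B₁ = μ₀n₁I₁ across the inner coil,
so the flux linkage is N₂Φ = N₂B₁A₂ = μ₀n₁N₂A₂·I₁, giving M = μ₀n₁N₂A₂.
A₂ = πr² = π(2.150×10^-2 m)² = 1.452×10^-3 m².
M = (4π×10⁻⁷)(532)(717)(1.452×10^-3) = 6.961×10^-4 H.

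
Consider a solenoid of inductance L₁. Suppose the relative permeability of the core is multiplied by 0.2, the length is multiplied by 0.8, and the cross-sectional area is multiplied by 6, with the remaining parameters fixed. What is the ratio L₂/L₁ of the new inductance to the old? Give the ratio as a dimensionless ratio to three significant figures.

For a solenoid, L ∝ μᵣN²A/ℓ.
L₂/L₁ = (0.2) × (0.8)^-1 × (6) = 1.50.

L₂/L₁ = 1.50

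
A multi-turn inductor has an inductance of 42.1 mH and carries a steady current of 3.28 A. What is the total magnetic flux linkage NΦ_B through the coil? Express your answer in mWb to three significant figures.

From L = NΦ_B/I, the flux linkage is NΦ_B = LI.
NΦ_B = (4.210×10^-2 H)(3.28 A) = 0.1381 Wb.

NΦ_B ≈ 138 mWb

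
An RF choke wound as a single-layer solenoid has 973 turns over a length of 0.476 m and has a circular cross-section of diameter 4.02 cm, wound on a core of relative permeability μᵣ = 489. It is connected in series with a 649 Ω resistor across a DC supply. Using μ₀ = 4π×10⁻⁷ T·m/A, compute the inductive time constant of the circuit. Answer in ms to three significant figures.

A = π(d/2)² = π(2.010×10^-2 m)² = 1.269×10^-3 m².
L = μ₀μᵣN²A/ℓ = (4π×10⁻⁷)(489)(973)²(1.269×10^-3)/(0.476) = 1.551 H.
τ = L/R = (1.551)/(649) = 2.390×10^-3 s.

τ ≈ 2.39 ms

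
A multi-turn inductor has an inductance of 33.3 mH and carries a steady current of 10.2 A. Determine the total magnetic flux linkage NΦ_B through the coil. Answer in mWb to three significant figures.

From L = NΦ_B/I, the flux linkage is NΦ_B = LI.
NΦ_B = (3.330×10^-2 H)(10.2 A) = 0.3397 Wb.

NΦ_B ≈ 340 mWb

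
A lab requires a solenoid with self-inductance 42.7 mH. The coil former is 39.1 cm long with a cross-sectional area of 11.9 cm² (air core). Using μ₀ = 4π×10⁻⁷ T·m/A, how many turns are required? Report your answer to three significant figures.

N ≈ 3340 turns

A = 11.9 cm² = 1.190×10^-3 m².
From L = μ₀N²A/ℓ, N = √(Lℓ / (μ₀A)).
N = √[(4.270×10^-2)(0.391) / ((4π×10⁻⁷)×1.190×10^-3)] = √(1.116×10^7) ≈ 3341.4.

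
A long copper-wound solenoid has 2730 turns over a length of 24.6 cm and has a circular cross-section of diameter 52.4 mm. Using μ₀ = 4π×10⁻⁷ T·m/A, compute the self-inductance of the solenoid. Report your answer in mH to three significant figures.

L ≈ 82.1 mH

A = π(d/2)² = π(2.620×10^-2 m)² = 2.157×10^-3 m².
For a long solenoid, L = μ₀N²A/ℓ.
L = (4π×10⁻⁷)(2730)²(2.157×10^-3)/(0.246 m) = 8.210×10^-2 H.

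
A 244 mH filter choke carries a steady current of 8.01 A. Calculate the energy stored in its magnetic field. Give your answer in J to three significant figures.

Stored magnetic energy: U = ½LI².
U = ½(0.244 H)(8.01 A)² = 7.828 J.

U ≈ 7.83 J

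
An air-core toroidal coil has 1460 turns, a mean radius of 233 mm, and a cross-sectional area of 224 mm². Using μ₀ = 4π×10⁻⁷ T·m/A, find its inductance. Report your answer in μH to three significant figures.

L ≈ 410 μH

For a thin toroid, L = μ₀N²A/(2πR).
L = (4π×10⁻⁷)(1460)²(2.240×10^-4) / (2π×0.233 m) = 4.099×10^-4 H.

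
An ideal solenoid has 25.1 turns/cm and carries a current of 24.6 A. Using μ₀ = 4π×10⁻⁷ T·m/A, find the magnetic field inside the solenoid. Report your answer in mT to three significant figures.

Inside a long solenoid, B = μ₀nI.
B = (4π×10⁻⁷)(2.510×10^3 m⁻¹)(24.6 A) = 7.759×10^-2 T.

B ≈ 77.6 mT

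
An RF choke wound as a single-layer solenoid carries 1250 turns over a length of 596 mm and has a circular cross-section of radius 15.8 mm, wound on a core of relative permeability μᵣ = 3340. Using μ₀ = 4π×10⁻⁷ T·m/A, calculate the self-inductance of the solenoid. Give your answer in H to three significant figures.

L ≈ 8.63 H

A = πr² = π(1.580×10^-2 m)² = 7.843×10^-4 m².
For a long solenoid, L = μ₀μᵣN²A/ℓ.
L = (4π×10⁻⁷)(3340)(1250)²(7.843×10^-4)/(0.596 m) = 8.63 H.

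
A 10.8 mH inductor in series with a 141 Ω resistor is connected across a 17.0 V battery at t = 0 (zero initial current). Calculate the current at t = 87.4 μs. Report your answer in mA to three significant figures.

I ≈ 82.0 mA

τ = L/R = 1.080×10^-2/141 = 7.660×10^-5 s; final current I_∞ = ε/R = 17.0/141 = 0.1206 A.
I(t) = I_∞(1 − e^(−t/τ)) with t/τ = 1.141.
I = (0.1206)(1 − e^(−1.141)) = 8.2048×10^-2 A.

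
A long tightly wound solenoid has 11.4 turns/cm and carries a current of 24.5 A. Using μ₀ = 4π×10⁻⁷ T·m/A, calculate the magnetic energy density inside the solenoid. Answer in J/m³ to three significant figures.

B = μ₀nI = (4π×10⁻⁷)(1.140×10^3)(24.5) = 3.510×10^-2 T.
u = B²/(2μ₀) = (3.510×10^-2)²/(2×4π×10⁻⁷) = 490.1 J/m³.

u ≈ 490 J/m³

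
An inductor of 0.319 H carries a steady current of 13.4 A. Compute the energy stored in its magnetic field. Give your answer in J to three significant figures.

Stored magnetic energy: U = ½LI².
U = ½(0.319 H)(13.4 A)² = 28.64 J.

U ≈ 28.6 J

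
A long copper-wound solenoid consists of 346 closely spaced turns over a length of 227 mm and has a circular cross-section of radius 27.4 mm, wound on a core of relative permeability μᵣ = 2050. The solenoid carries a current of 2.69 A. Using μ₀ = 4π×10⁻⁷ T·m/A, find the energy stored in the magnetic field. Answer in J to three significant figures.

A = πr² = π(2.740×10^-2 m)² = 2.359×10^-3 m².
L = μ₀μᵣN²A/ℓ = (4π×10⁻⁷)(2050)(346)²(2.359×10^-3)/(0.227) = 3.204 H.
U = ½LI² = ½(3.204)(2.69)² = 11.59 J.

U ≈ 11.6 J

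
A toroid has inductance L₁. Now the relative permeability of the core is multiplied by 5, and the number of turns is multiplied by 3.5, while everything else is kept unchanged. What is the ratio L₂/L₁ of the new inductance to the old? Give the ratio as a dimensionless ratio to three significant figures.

L₂/L₁ = 61.3

For a toroid, L ∝ μᵣN²A/R.
L₂/L₁ = (5) × (3.5)^2 = 61.3.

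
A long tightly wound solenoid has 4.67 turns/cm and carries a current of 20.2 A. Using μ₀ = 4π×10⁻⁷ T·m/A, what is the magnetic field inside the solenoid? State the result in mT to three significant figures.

B ≈ 11.9 mT

Inside a long solenoid, B = μ₀nI.
B = (4π×10⁻⁷)(467 m⁻¹)(20.2 A) = 1.185×10^-2 T.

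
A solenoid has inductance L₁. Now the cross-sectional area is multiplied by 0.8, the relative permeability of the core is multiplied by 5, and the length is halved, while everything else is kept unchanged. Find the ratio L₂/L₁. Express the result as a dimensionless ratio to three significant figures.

L₂/L₁ = 8.00

For a solenoid, L ∝ μᵣN²A/ℓ.
L₂/L₁ = (0.8) × (5) × (0.5)^-1 = 8.00.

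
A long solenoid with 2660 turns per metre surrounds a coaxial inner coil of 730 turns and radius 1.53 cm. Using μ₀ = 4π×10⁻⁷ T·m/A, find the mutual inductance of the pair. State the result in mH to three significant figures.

The outer solenoid produces a uniform field B₁ = μ₀n₁I₁ across the inner coil,
so the flux linkage is N₂Φ = N₂B₁A₂ = μ₀n₁N₂A₂·I₁, giving M = μ₀n₁N₂A₂.
A₂ = πr² = π(1.530×10^-2 m)² = 7.354×10^-4 m².
M = (4π×10⁻⁷)(2660)(730)(7.354×10^-4) = 1.7945×10^-3 H.

M ≈ 1.79 mH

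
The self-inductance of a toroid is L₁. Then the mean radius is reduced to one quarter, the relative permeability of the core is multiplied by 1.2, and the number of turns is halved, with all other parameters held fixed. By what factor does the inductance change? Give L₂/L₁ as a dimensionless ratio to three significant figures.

For a toroid, L ∝ μᵣN²A/R.
L₂/L₁ = (0.25)^-1 × (1.2) × (0.5)^2 = 1.20.

L₂/L₁ = 1.20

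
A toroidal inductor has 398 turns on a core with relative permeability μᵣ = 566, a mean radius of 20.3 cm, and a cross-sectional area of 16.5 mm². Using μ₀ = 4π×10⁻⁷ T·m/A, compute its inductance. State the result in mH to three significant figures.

For a thin toroid, L = μ₀μᵣN²A/(2πR).
L = (4π×10⁻⁷)(566)(398)²(1.650×10^-5) / (2π×0.203 m) = 1.457×10^-3 H.

L ≈ 1.46 mH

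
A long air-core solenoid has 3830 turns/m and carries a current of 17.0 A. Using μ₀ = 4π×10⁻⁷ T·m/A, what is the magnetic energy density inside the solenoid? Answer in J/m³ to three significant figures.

u ≈ 2660 J/m³

B = μ₀nI = (4π×10⁻⁷)(3.830×10^3)(17.0) = 8.182×10^-2 T.
u = B²/(2μ₀) = (8.182×10^-2)²/(2×4π×10⁻⁷) = 2.664×10^3 J/m³.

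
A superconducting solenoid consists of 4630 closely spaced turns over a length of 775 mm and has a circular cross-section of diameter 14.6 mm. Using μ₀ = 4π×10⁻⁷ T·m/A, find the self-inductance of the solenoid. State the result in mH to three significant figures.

A = π(d/2)² = π(7.300×10^-3 m)² = 1.674×10^-4 m².
For a long solenoid, L = μ₀N²A/ℓ.
L = (4π×10⁻⁷)(4630)²(1.674×10^-4)/(0.775 m) = 5.819×10^-3 H.

L ≈ 5.82 mH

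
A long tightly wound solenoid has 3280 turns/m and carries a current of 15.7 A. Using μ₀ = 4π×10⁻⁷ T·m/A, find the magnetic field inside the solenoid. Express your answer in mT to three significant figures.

Inside a long solenoid, B = μ₀nI.
B = (4π×10⁻⁷)(3.280×10^3 m⁻¹)(15.7 A) = 6.471×10^-2 T.

B ≈ 64.7 mT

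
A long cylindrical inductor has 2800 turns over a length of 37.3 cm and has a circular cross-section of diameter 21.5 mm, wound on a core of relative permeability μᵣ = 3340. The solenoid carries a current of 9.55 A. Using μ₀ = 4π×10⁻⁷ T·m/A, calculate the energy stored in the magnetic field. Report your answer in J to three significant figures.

A = π(d/2)² = π(1.075×10^-2 m)² = 3.631×10^-4 m².
L = μ₀μᵣN²A/ℓ = (4π×10⁻⁷)(3340)(2800)²(3.631×10^-4)/(0.373) = 32.03 H.
U = ½LI² = ½(32.03)(9.55)² = 1.461×10^3 J.

U ≈ 1460 J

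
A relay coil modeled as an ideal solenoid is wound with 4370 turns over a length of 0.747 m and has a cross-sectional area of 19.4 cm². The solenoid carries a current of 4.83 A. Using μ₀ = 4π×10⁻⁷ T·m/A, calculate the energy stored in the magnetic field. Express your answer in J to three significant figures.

U ≈ 0.727 J

A = 19.4 cm² = 1.940×10^-3 m².
L = μ₀N²A/ℓ = (4π×10⁻⁷)(4370)²(1.940×10^-3)/(0.747) = 6.232×10^-2 H.
U = ½LI² = ½(6.232×10^-2)(4.83)² = 0.727 J.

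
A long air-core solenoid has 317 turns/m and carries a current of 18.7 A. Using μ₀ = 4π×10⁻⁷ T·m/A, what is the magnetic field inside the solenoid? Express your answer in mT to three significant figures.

Inside a long solenoid, B = μ₀nI.
B = (4π×10⁻⁷)(317 m⁻¹)(18.7 A) = 7.449×10^-3 T.

B ≈ 7.45 mT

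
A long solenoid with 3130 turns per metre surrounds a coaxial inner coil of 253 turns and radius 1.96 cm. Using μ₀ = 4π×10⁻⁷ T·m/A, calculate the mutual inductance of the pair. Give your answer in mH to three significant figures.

M ≈ 1.20 mH

The outer solenoid produces a uniform field B₁ = μ₀n₁I₁ across the inner coil,
so the flux linkage is N₂Φ = N₂B₁A₂ = μ₀n₁N₂A₂·I₁, giving M = μ₀n₁N₂A₂.
A₂ = πr² = π(1.960×10^-2 m)² = 1.207×10^-3 m².
M = (4π×10⁻⁷)(3130)(253)(1.207×10^-3) = 1.201×10^-3 H.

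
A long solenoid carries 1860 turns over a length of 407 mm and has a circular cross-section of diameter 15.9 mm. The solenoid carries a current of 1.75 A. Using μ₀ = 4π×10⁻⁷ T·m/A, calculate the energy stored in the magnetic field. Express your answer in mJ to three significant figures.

A = π(d/2)² = π(7.950×10^-3 m)² = 1.986×10^-4 m².
L = μ₀N²A/ℓ = (4π×10⁻⁷)(1860)²(1.986×10^-4)/(0.407) = 2.121×10^-3 H.
U = ½LI² = ½(2.121×10^-3)(1.75)² = 3.248×10^-3 J.

U ≈ 3.25 mJ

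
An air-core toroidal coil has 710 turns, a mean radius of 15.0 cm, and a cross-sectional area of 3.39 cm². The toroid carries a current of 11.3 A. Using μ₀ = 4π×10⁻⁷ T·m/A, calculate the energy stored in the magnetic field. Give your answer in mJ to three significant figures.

L = μ₀N²A/(2πR) = (4π×10⁻⁷)(710)²(3.390×10^-4)/(2π×0.15) = 2.279×10^-4 H.
U = ½LI² = ½(2.279×10^-4)(11.3)² = 1.4547×10^-2 J.

U ≈ 14.5 mJ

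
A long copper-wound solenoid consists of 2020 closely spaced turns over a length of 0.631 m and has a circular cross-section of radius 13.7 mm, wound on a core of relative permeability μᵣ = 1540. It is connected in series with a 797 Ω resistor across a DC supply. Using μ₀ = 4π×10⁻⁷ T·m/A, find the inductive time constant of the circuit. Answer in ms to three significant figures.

A = πr² = π(1.370×10^-2 m)² = 5.896×10^-4 m².
L = μ₀μᵣN²A/ℓ = (4π×10⁻⁷)(1540)(2020)²(5.896×10^-4)/(0.631) = 7.379 H.
τ = L/R = (7.379)/(797) = 9.258×10^-3 s.

τ ≈ 9.26 ms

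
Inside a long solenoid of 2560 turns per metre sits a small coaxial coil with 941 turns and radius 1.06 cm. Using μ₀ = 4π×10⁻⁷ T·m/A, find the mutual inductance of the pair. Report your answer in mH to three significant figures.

The outer solenoid produces a uniform field B₁ = μ₀n₁I₁ across the inner coil,
so the flux linkage is N₂Φ = N₂B₁A₂ = μ₀n₁N₂A₂·I₁, giving M = μ₀n₁N₂A₂.
A₂ = πr² = π(1.060×10^-2 m)² = 3.530×10^-4 m².
M = (4π×10⁻⁷)(2560)(941)(3.530×10^-4) = 1.069×10^-3 H.

M ≈ 1.07 mH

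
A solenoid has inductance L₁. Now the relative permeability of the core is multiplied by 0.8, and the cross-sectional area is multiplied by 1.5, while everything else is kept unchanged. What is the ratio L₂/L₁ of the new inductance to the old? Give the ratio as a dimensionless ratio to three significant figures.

For a solenoid, L ∝ μᵣN²A/ℓ.
L₂/L₁ = (0.8) × (1.5) = 1.20.

L₂/L₁ = 1.20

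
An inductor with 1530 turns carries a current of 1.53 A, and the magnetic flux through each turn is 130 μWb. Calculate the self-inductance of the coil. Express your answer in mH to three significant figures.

L ≈ 130 mH

Self-inductance is defined by L = NΦ_B/I (flux linkage over current).
L = (1530)(1.300×10^-4 Wb)/(1.53 A) = 0.13 H.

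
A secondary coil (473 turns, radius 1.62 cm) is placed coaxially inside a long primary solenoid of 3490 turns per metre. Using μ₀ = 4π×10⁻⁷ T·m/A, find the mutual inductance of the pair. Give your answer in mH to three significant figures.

M ≈ 1.71 mH

The outer solenoid produces a uniform field B₁ = μ₀n₁I₁ across the inner coil,
so the flux linkage is N₂Φ = N₂B₁A₂ = μ₀n₁N₂A₂·I₁, giving M = μ₀n₁N₂A₂.
A₂ = πr² = π(1.620×10^-2 m)² = 8.2448×10^-4 m².
M = (4π×10⁻⁷)(3490)(473)(8.2448×10^-4) = 1.710×10^-3 H.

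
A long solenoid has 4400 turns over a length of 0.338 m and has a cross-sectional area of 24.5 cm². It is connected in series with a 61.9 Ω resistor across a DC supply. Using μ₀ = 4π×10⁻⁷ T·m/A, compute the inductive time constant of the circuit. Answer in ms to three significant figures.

A = 24.5 cm² = 2.450×10^-3 m².
L = μ₀N²A/ℓ = (4π×10⁻⁷)(4400)²(2.450×10^-3)/(0.338) = 0.1763 H.
τ = L/R = (0.1763)/(61.9) = 2.849×10^-3 s.

τ ≈ 2.85 ms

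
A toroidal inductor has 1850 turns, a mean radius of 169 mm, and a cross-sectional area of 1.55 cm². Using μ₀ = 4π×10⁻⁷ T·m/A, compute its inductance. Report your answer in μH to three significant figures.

For a thin toroid, L = μ₀N²A/(2πR).
L = (4π×10⁻⁷)(1850)²(1.550×10^-4) / (2π×0.169 m) = 6.278×10^-4 H.

L ≈ 628 μH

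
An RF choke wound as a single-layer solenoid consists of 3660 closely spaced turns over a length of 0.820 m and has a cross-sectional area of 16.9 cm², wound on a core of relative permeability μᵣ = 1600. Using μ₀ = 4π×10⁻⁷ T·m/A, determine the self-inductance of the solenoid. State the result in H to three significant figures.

L ≈ 55.5 H

A = 16.9 cm² = 1.690×10^-3 m².
For a long solenoid, L = μ₀μᵣN²A/ℓ.
L = (4π×10⁻⁷)(1600)(3660)²(1.690×10^-3)/(0.82 m) = 55.51 H.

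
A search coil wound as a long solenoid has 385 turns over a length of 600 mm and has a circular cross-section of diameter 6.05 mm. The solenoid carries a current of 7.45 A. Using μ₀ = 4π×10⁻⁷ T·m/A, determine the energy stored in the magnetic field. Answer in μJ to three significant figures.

U ≈ 248 μJ

A = π(d/2)² = π(3.025×10^-3 m)² = 2.8748×10^-5 m².
L = μ₀N²A/ℓ = (4π×10⁻⁷)(385)²(2.8748×10^-5)/(0.6) = 8.924×10^-6 H.
U = ½LI² = ½(8.924×10^-6)(7.45)² = 2.477×10^-4 J.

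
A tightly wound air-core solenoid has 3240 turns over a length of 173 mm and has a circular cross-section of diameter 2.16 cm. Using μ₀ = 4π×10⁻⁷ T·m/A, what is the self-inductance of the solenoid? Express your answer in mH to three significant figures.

A = π(d/2)² = π(1.080×10^-2 m)² = 3.664×10^-4 m².
For a long solenoid, L = μ₀N²A/ℓ.
L = (4π×10⁻⁷)(3240)²(3.664×10^-4)/(0.173 m) = 2.794×10^-2 H.

L ≈ 27.9 mH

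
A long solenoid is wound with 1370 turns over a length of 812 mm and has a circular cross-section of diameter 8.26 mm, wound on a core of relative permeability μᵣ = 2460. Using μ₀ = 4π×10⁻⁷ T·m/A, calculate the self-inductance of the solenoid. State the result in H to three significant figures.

A = π(d/2)² = π(4.130×10^-3 m)² = 5.359×10^-5 m².
For a long solenoid, L = μ₀μᵣN²A/ℓ.
L = (4π×10⁻⁷)(2460)(1370)²(5.359×10^-5)/(0.812 m) = 0.3829 H.

L ≈ 0.383 H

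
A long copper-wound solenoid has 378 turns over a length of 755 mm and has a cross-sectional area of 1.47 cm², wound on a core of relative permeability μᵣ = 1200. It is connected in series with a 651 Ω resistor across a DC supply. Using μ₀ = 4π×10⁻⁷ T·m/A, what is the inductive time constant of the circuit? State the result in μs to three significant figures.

A = 1.47 cm² = 1.470×10^-4 m².
L = μ₀μᵣN²A/ℓ = (4π×10⁻⁷)(1200)(378)²(1.470×10^-4)/(0.755) = 4.195×10^-2 H.
τ = L/R = (4.195×10^-2)/(651) = 6.444×10^-5 s.

τ ≈ 64.4 μs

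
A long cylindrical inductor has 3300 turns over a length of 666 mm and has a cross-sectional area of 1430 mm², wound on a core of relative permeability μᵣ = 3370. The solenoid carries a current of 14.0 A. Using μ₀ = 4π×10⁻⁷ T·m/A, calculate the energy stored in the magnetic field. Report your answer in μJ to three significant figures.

U ≈ 9700000000 μJ

A = 1430 mm² = 1.430×10^-3 m².
L = μ₀μᵣN²A/ℓ = (4π×10⁻⁷)(3370)(3300)²(1.430×10^-3)/(0.666) = 99.02 H.
U = ½LI² = ½(99.02)(14.0)² = 9.704×10^3 J.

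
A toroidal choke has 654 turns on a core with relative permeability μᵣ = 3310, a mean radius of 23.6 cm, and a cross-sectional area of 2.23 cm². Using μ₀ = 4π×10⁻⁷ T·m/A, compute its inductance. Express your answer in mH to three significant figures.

L ≈ 268 mH

For a thin toroid, L = μ₀μᵣN²A/(2πR).
L = (4π×10⁻⁷)(3310)(654)²(2.230×10^-4) / (2π×0.236 m) = 0.2676 H.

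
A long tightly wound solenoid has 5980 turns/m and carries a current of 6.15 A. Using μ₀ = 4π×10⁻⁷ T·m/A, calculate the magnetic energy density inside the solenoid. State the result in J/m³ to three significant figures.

u ≈ 850 J/m³

B = μ₀nI = (4π×10⁻⁷)(5.980×10^3)(6.15) = 4.622×10^-2 T.
u = B²/(2μ₀) = (4.622×10^-2)²/(2×4π×10⁻⁷) = 849.8 J/m³.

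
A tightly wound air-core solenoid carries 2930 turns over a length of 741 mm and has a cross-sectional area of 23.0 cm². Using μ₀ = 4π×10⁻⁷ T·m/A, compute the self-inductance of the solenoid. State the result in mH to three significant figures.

L ≈ 33.5 mH

A = 23.0 cm² = 2.300×10^-3 m².
For a long solenoid, L = μ₀N²A/ℓ.
L = (4π×10⁻⁷)(2930)²(2.300×10^-3)/(0.741 m) = 3.349×10^-2 H.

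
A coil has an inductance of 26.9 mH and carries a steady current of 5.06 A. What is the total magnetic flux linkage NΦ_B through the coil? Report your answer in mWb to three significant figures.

NΦ_B ≈ 136 mWb

From L = NΦ_B/I, the flux linkage is NΦ_B = LI.
NΦ_B = (2.690×10^-2 H)(5.06 A) = 0.1361 Wb.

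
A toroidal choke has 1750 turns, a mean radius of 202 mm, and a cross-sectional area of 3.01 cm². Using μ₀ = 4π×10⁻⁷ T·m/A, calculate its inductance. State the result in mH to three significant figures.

For a thin toroid, L = μ₀N²A/(2πR).
L = (4π×10⁻⁷)(1750)²(3.010×10^-4) / (2π×0.202 m) = 9.127×10^-4 H.

L ≈ 0.913 mH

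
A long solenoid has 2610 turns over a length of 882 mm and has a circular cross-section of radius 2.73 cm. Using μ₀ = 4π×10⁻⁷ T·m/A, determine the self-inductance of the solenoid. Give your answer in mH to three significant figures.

L ≈ 22.7 mH

A = πr² = π(2.730×10^-2 m)² = 2.341×10^-3 m².
For a long solenoid, L = μ₀N²A/ℓ.
L = (4π×10⁻⁷)(2610)²(2.341×10^-3)/(0.882 m) = 2.272×10^-2 H.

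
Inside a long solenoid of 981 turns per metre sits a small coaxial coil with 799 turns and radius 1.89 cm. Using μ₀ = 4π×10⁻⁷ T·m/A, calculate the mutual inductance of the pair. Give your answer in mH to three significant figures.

M ≈ 1.11 mH

The outer solenoid produces a uniform field B₁ = μ₀n₁I₁ across the inner coil,
so the flux linkage is N₂Φ = N₂B₁A₂ = μ₀n₁N₂A₂·I₁, giving M = μ₀n₁N₂A₂.
A₂ = πr² = π(1.890×10^-2 m)² = 1.122×10^-3 m².
M = (4π×10⁻⁷)(981)(799)(1.122×10^-3) = 1.105×10^-3 H.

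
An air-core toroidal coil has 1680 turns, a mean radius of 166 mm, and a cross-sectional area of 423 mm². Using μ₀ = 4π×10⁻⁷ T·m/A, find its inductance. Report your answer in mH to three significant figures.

For a thin toroid, L = μ₀N²A/(2πR).
L = (4π×10⁻⁷)(1680)²(4.230×10^-4) / (2π×0.166 m) = 1.438×10^-3 H.

L ≈ 1.44 mH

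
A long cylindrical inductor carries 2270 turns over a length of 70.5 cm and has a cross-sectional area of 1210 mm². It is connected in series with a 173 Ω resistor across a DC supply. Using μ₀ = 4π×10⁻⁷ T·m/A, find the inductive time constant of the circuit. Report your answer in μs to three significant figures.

τ ≈ 64.2 μs

A = 1210 mm² = 1.210×10^-3 m².
L = μ₀N²A/ℓ = (4π×10⁻⁷)(2270)²(1.210×10^-3)/(0.705) = 1.111×10^-2 H.
τ = L/R = (1.111×10^-2)/(173) = 6.424×10^-5 s.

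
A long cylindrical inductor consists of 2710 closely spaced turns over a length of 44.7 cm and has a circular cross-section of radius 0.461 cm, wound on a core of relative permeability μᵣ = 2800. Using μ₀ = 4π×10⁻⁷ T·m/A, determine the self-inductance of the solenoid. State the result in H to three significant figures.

L ≈ 3.86 H

A = πr² = π(4.610×10^-3 m)² = 6.677×10^-5 m².
For a long solenoid, L = μ₀μᵣN²A/ℓ.
L = (4π×10⁻⁷)(2800)(2710)²(6.677×10^-5)/(0.447 m) = 3.86 H.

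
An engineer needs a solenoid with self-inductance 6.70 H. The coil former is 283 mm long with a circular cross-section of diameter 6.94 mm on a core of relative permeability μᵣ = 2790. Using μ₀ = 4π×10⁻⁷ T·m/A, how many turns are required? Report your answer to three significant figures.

N ≈ 3780 turns

A = π(d/2)² = π(3.470×10^-3 m)² = 3.783×10^-5 m².
From L = μ₀μᵣN²A/ℓ, N = √(Lℓ / (μ₀μᵣA)).
N = √[(6.7)(0.283) / ((4π×10⁻⁷)(2790)×3.783×10^-5)] = √(1.430×10^7) ≈ 3781.1.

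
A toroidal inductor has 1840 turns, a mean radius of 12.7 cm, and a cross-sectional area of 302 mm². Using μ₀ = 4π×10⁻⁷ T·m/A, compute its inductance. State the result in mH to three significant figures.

L ≈ 1.61 mH

For a thin toroid, L = μ₀N²A/(2πR).
L = (4π×10⁻⁷)(1840)²(3.020×10^-4) / (2π×0.127 m) = 1.610×10^-3 H.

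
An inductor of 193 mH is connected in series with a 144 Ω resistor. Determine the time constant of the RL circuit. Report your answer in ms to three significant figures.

τ ≈ 1.34 ms

τ = L/R = (0.193 H)/(144 Ω) = 1.340×10^-3 s.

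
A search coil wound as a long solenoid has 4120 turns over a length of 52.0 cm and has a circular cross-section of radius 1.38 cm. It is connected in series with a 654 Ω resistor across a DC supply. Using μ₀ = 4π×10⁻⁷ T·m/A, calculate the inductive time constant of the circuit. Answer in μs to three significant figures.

τ ≈ 37.5 μs

A = πr² = π(1.380×10^-2 m)² = 5.983×10^-4 m².
L = μ₀N²A/ℓ = (4π×10⁻⁷)(4120)²(5.983×10^-4)/(0.52) = 2.454×10^-2 H.
τ = L/R = (2.454×10^-2)/(654) = 3.753×10^-5 s.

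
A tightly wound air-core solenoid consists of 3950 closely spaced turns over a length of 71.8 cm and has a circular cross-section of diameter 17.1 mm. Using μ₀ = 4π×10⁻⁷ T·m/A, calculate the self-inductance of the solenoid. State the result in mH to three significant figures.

L ≈ 6.27 mH

A = π(d/2)² = π(8.550×10^-3 m)² = 2.297×10^-4 m².
For a long solenoid, L = μ₀N²A/ℓ.
L = (4π×10⁻⁷)(3950)²(2.297×10^-4)/(0.718 m) = 6.271×10^-3 H.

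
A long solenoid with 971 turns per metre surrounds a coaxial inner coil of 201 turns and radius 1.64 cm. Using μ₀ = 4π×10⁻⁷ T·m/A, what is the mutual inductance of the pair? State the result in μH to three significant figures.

The outer solenoid produces a uniform field B₁ = μ₀n₁I₁ across the inner coil,
so the flux linkage is N₂Φ = N₂B₁A₂ = μ₀n₁N₂A₂·I₁, giving M = μ₀n₁N₂A₂.
A₂ = πr² = π(1.640×10^-2 m)² = 8.450×10^-4 m².
M = (4π×10⁻⁷)(971)(201)(8.450×10^-4) = 2.072×10^-4 H.

M ≈ 207 μH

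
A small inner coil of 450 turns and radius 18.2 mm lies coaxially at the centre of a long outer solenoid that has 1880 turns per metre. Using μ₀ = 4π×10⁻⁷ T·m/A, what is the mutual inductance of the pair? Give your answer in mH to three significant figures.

M ≈ 1.11 mH

The outer solenoid produces a uniform field B₁ = μ₀n₁I₁ across the inner coil,
so the flux linkage is N₂Φ = N₂B₁A₂ = μ₀n₁N₂A₂·I₁, giving M = μ₀n₁N₂A₂.
A₂ = πr² = π(1.820×10^-2 m)² = 1.041×10^-3 m².
M = (4π×10⁻⁷)(1880)(450)(1.041×10^-3) = 1.106×10^-3 H.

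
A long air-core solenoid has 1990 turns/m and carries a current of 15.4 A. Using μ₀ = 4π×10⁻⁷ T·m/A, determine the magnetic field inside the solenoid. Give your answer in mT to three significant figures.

B ≈ 38.5 mT

Inside a long solenoid, B = μ₀nI.
B = (4π×10⁻⁷)(1.990×10^3 m⁻¹)(15.4 A) = 3.851×10^-2 T.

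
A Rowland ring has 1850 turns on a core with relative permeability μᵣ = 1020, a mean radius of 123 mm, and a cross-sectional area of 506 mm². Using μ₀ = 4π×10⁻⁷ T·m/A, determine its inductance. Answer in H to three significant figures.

For a thin toroid, L = μ₀μᵣN²A/(2πR).
L = (4π×10⁻⁷)(1020)(1850)²(5.060×10^-4) / (2π×0.123 m) = 2.872 H.

L ≈ 2.87 H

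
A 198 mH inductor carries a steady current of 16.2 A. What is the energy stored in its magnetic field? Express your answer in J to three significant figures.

Stored magnetic energy: U = ½LI².
U = ½(0.198 H)(16.2 A)² = 25.98 J.

U ≈ 26.0 J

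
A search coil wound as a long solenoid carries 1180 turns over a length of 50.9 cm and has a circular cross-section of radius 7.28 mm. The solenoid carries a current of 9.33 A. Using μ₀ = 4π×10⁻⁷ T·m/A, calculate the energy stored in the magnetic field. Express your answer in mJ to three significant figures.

U ≈ 24.9 mJ

A = πr² = π(7.280×10^-3 m)² = 1.66499×10^-4 m².
L = μ₀N²A/ℓ = (4π×10⁻⁷)(1180)²(1.66499×10^-4)/(0.509) = 5.724×10^-4 H.
U = ½LI² = ½(5.724×10^-4)(9.33)² = 2.491×10^-2 J.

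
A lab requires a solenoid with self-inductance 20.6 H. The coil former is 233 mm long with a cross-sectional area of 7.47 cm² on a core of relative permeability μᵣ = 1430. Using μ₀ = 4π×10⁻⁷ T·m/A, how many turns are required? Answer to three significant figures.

N ≈ 1890 turns

A = 7.47 cm² = 7.470×10^-4 m².
From L = μ₀μᵣN²A/ℓ, N = √(Lℓ / (μ₀μᵣA)).
N = √[(20.6)(0.233) / ((4π×10⁻⁷)(1430)×7.470×10^-4)] = √(3.576×10^6) ≈ 1890.9.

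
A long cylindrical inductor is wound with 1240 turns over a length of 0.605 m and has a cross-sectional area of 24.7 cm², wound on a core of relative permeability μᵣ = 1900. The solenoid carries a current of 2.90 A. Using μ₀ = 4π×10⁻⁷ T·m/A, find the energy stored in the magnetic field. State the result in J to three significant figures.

A = 24.7 cm² = 2.470×10^-3 m².
L = μ₀μᵣN²A/ℓ = (4π×10⁻⁷)(1900)(1240)²(2.470×10^-3)/(0.605) = 14.99 H.
U = ½LI² = ½(14.99)(2.90)² = 63.03 J.

U ≈ 63.0 J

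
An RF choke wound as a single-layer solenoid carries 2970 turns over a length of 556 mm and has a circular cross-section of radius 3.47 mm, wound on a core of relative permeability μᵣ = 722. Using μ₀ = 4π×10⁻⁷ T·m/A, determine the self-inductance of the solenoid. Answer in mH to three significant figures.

L ≈ 544 mH

A = πr² = π(3.470×10^-3 m)² = 3.783×10^-5 m².
For a long solenoid, L = μ₀μᵣN²A/ℓ.
L = (4π×10⁻⁷)(722)(2970)²(3.783×10^-5)/(0.556 m) = 0.544495 H.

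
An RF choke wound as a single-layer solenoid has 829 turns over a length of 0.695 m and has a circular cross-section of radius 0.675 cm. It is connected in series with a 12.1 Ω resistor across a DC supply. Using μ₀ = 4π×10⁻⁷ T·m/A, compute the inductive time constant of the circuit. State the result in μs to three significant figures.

τ ≈ 14.7 μs

A = πr² = π(6.750×10^-3 m)² = 1.431×10^-4 m².
L = μ₀N²A/ℓ = (4π×10⁻⁷)(829)²(1.431×10^-4)/(0.695) = 1.779×10^-4 H.
τ = L/R = (1.779×10^-4)/(12.1) = 1.470×10^-5 s.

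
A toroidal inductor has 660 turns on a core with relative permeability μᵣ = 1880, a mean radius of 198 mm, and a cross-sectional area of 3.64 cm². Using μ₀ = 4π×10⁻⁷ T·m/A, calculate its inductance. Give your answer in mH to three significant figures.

For a thin toroid, L = μ₀μᵣN²A/(2πR).
L = (4π×10⁻⁷)(1880)(660)²(3.640×10^-4) / (2π×0.198 m) = 0.3011 H.

L ≈ 301 mH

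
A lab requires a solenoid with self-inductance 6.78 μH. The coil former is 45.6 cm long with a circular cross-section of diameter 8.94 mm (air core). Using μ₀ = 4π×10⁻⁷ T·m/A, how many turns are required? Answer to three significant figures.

A = π(d/2)² = π(4.470×10^-3 m)² = 6.277×10^-5 m².
From L = μ₀N²A/ℓ, N = √(Lℓ / (μ₀A)).
N = √[(6.780×10^-6)(0.456) / ((4π×10⁻⁷)×6.277×10^-5)] = √(3.919×10^4) ≈ 198.0.

N ≈ 198 turns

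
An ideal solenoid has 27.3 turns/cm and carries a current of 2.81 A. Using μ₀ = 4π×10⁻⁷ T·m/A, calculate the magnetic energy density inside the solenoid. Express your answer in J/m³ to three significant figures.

B = μ₀nI = (4π×10⁻⁷)(2.730×10^3)(2.81) = 9.640×10^-3 T.
u = B²/(2μ₀) = (9.640×10^-3)²/(2×4π×10⁻⁷) = 36.98 J/m³.

u ≈ 37.0 J/m³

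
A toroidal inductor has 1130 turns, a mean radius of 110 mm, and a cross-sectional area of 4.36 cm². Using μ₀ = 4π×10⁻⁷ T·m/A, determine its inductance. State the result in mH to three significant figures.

For a thin toroid, L = μ₀N²A/(2πR).
L = (4π×10⁻⁷)(1130)²(4.360×10^-4) / (2π×0.11 m) = 1.012×10^-3 H.

L ≈ 1.01 mH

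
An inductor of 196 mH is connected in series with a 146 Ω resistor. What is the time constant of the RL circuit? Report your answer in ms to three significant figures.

τ = L/R = (0.196 H)/(146 Ω) = 1.342×10^-3 s.

τ ≈ 1.34 ms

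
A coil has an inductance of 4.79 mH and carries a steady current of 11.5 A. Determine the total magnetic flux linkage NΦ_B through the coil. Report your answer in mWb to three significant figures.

From L = NΦ_B/I, the flux linkage is NΦ_B = LI.
NΦ_B = (4.790×10^-3 H)(11.5 A) = 5.508×10^-2 Wb.

NΦ_B ≈ 55.1 mWb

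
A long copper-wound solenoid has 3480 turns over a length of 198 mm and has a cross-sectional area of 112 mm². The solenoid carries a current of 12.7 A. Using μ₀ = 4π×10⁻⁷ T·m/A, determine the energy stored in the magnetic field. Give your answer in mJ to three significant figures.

A = 112 mm² = 1.120×10^-4 m².
L = μ₀N²A/ℓ = (4π×10⁻⁷)(3480)²(1.120×10^-4)/(0.198) = 8.608×10^-3 H.
U = ½LI² = ½(8.608×10^-3)(12.7)² = 0.6942 J.

U ≈ 694 mJ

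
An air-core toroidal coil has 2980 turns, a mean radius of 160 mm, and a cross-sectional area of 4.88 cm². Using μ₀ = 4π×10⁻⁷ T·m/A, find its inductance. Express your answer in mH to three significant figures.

For a thin toroid, L = μ₀N²A/(2πR).
L = (4π×10⁻⁷)(2980)²(4.880×10^-4) / (2π×0.16 m) = 5.417×10^-3 H.

L ≈ 5.42 mH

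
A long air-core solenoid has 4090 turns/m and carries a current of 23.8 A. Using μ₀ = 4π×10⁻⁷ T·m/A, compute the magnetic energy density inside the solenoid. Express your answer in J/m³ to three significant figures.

B = μ₀nI = (4π×10⁻⁷)(4.090×10^3)(23.8) = 0.1223 T.
u = B²/(2μ₀) = (0.1223)²/(2×4π×10⁻⁷) = 5.954×10^3 J/m³.

u ≈ 5950 J/m³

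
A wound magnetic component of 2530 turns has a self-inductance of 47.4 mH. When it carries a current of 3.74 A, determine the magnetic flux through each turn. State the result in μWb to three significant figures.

Φ_B ≈ 70.1 μWb

From L = NΦ_B/I, the flux per turn is Φ_B = LI/N.
Φ_B = (4.740×10^-2 H)(3.74 A)/2530 = 7.007×10^-5 Wb.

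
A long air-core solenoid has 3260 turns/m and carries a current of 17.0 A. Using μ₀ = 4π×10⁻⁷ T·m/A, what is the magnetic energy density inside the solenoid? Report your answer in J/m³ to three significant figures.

B = μ₀nI = (4π×10⁻⁷)(3.260×10^3)(17.0) = 6.964×10^-2 T.
u = B²/(2μ₀) = (6.964×10^-2)²/(2×4π×10⁻⁷) = 1.930×10^3 J/m³.

u ≈ 1930 J/m³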